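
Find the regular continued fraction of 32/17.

[1; 1, 7, 2]

Run the Euclidean algorithm on 32 and 17; the successive quotients are the partial quotients a_0, a_1, ... (each step inverts the fractional part left over by the previous one):
  32 = 1*17 + 15, so a_0 = 1.
  17 = 1*15 + 2, so a_1 = 1.
  15 = 7*2 + 1, so a_2 = 7.
  2 = 2*1 + 0, so a_3 = 2.
The remainder reaches 0 after 4 divisions, so the expansion has 4 partial quotients, read off in order.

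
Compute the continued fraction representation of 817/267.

[3; 16, 1, 2, 5]

Run the Euclidean algorithm on 817 and 267; the successive quotients are the partial quotients a_0, a_1, ... (each step inverts the fractional part left over by the previous one):
  817 = 3*267 + 16, so a_0 = 3.
  267 = 16*16 + 11, so a_1 = 16.
  16 = 1*11 + 5, so a_2 = 1.
  11 = 2*5 + 1, so a_3 = 2.
  5 = 5*1 + 0, so a_4 = 5.
The remainder reaches 0 after 5 divisions, so the expansion has 5 partial quotients, read off in order.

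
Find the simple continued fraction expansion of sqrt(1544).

Write x_i = (sqrt(1544) + m_i)/d_i with (m_0, d_0) = (0, 1). a_0 = floor(sqrt(1544)) = 39, since 39^2 = 1521 <= 1544 < 1600 = 40^2.
Iterate m_{i+1} = d_i*a_i - m_i, d_{i+1} = (1544 - m_{i+1}^2)/d_i, a_{i+1} = floor((a_0 + m_{i+1})/d_{i+1}):
  m_1 = 1*39 - 0 = 39, d_1 = (1544 - 39^2)/1 = 23/1 = 23, a_1 = floor((39 + 39)/23) = 3.
  m_2 = 23*3 - 39 = 30, d_2 = (1544 - 30^2)/23 = 644/23 = 28, a_2 = floor((39 + 30)/28) = 2.
  m_3 = 28*2 - 30 = 26, d_3 = (1544 - 26^2)/28 = 868/28 = 31, a_3 = floor((39 + 26)/31) = 2.
  m_4 = 31*2 - 26 = 36, d_4 = (1544 - 36^2)/31 = 248/31 = 8, a_4 = floor((39 + 36)/8) = 9.
  m_5 = 8*9 - 36 = 36, d_5 = (1544 - 36^2)/8 = 248/8 = 31, a_5 = floor((39 + 36)/31) = 2.
  m_6 = 31*2 - 36 = 26, d_6 = (1544 - 26^2)/31 = 868/31 = 28, a_6 = floor((39 + 26)/28) = 2.
  m_7 = 28*2 - 26 = 30, d_7 = (1544 - 30^2)/28 = 644/28 = 23, a_7 = floor((39 + 30)/23) = 3.
  m_8 = 23*3 - 30 = 39, d_8 = (1544 - 39^2)/23 = 23/23 = 1, a_8 = floor((39 + 39)/1) = 78.
  m_9 = 1*78 - 39 = 39, d_9 = (1544 - 39^2)/1 = 23/1 = 23: (m_9, d_9) = (m_1, d_1) = (39, 23), so from here the quotients repeat a_1, ..., a_8; the period length is 8.
Hence the expansion of sqrt(1544) is a_0 = 39 followed by the repeating block 3, 2, 2, 9, 2, 2, 3, 78 (period 8).

[39; (3, 2, 2, 9, 2, 2, 3, 78)]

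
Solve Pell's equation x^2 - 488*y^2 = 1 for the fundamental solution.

(x, y) = (243, 11)

First expand sqrt(488) as a continued fraction. With x_i = (sqrt(488) + m_i)/d_i and (m_0, d_0) = (0, 1): a_0 = floor(sqrt(488)) = 22, since 22^2 = 484 <= 488 < 529 = 23^2.
Iterate m_{i+1} = d_i*a_i - m_i, d_{i+1} = (488 - m_{i+1}^2)/d_i, a_{i+1} = floor((a_0 + m_{i+1})/d_{i+1}):
  m_1 = 1*22 - 0 = 22, d_1 = (488 - 22^2)/1 = 4/1 = 4, a_1 = floor((22 + 22)/4) = 11.
  m_2 = 4*11 - 22 = 22, d_2 = (488 - 22^2)/4 = 4/4 = 1, a_2 = floor((22 + 22)/1) = 44.
  m_3 = 1*44 - 22 = 22, d_3 = (488 - 22^2)/1 = 4/1 = 4: (m_3, d_3) = (m_1, d_1) = (22, 4), so from here the quotients repeat a_1, a_2; the period length is 2.
So sqrt(488) = [22; (11, 44)] with period length k = 2.
k is even, so the fundamental solution of x^2 - 488y^2 = 1 is (p_{k-1}, q_{k-1}) = (p_1, q_1); compute convergents through index 1.
Convergents (p_i = a_i*p_{i-1} + p_{i-2}, q_i = a_i*q_{i-1} + q_{i-2} with p_{-2}=0, p_{-1}=1, q_{-2}=1, q_{-1}=0):
  i=0: a_0=22, p_0 = 22*1 + 0 = 22, q_0 = 22*0 + 1 = 1.
  i=1: a_1=11, p_1 = 11*22 + 1 = 243, q_1 = 11*1 + 0 = 11.
Check: 243^2 - 488*11^2 = 59049 - 59048 = 1, so (x, y) = (243, 11) solves the equation, and by the theorem it is the least positive solution.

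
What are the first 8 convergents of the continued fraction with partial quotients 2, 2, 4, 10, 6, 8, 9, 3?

2/1, 5/2, 22/9, 225/92, 1372/561, 11201/4580, 102181/41781, 317744/129923

Using the convergent recurrence p_i = a_i*p_{i-1} + p_{i-2}, q_i = a_i*q_{i-1} + q_{i-2} with p_{-2}=0, p_{-1}=1, q_{-2}=1, q_{-1}=0:
  i=0: a_0=2, p_0 = 2*1 + 0 = 2, q_0 = 2*0 + 1 = 1.
  i=1: a_1=2, p_1 = 2*2 + 1 = 5, q_1 = 2*1 + 0 = 2.
  i=2: a_2=4, p_2 = 4*5 + 2 = 22, q_2 = 4*2 + 1 = 9.
  i=3: a_3=10, p_3 = 10*22 + 5 = 225, q_3 = 10*9 + 2 = 92.
  i=4: a_4=6, p_4 = 6*225 + 22 = 1372, q_4 = 6*92 + 9 = 561.
  i=5: a_5=8, p_5 = 8*1372 + 225 = 11201, q_5 = 8*561 + 92 = 4580.
  i=6: a_6=9, p_6 = 9*11201 + 1372 = 102181, q_6 = 9*4580 + 561 = 41781.
  i=7: a_7=3, p_7 = 3*102181 + 11201 = 317744, q_7 = 3*41781 + 4580 = 129923.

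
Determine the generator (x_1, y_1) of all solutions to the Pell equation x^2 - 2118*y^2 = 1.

(x, y) = (2117, 46)

First expand sqrt(2118) as a continued fraction. With x_i = (sqrt(2118) + m_i)/d_i and (m_0, d_0) = (0, 1): a_0 = floor(sqrt(2118)) = 46, since 46^2 = 2116 <= 2118 < 2209 = 47^2.
Iterate m_{i+1} = d_i*a_i - m_i, d_{i+1} = (2118 - m_{i+1}^2)/d_i, a_{i+1} = floor((a_0 + m_{i+1})/d_{i+1}):
  m_1 = 1*46 - 0 = 46, d_1 = (2118 - 46^2)/1 = 2/1 = 2, a_1 = floor((46 + 46)/2) = 46.
  m_2 = 2*46 - 46 = 46, d_2 = (2118 - 46^2)/2 = 2/2 = 1, a_2 = floor((46 + 46)/1) = 92.
  m_3 = 1*92 - 46 = 46, d_3 = (2118 - 46^2)/1 = 2/1 = 2: (m_3, d_3) = (m_1, d_1) = (46, 2), so from here the quotients repeat a_1, a_2; the period length is 2.
So sqrt(2118) = [46; (46, 92)] with period length k = 2.
k is even, so the fundamental solution of x^2 - 2118y^2 = 1 is (p_{k-1}, q_{k-1}) = (p_1, q_1); compute convergents through index 1.
Convergents (p_i = a_i*p_{i-1} + p_{i-2}, q_i = a_i*q_{i-1} + q_{i-2} with p_{-2}=0, p_{-1}=1, q_{-2}=1, q_{-1}=0):
  i=0: a_0=46, p_0 = 46*1 + 0 = 46, q_0 = 46*0 + 1 = 1.
  i=1: a_1=46, p_1 = 46*46 + 1 = 2117, q_1 = 46*1 + 0 = 46.
Check: 2117^2 - 2118*46^2 = 4481689 - 4481688 = 1, so (x, y) = (2117, 46) solves the equation, and by the theorem it is the least positive solution.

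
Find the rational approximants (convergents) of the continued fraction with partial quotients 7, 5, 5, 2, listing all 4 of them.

7/1, 36/5, 187/26, 410/57

Using the convergent recurrence p_i = a_i*p_{i-1} + p_{i-2}, q_i = a_i*q_{i-1} + q_{i-2} with p_{-2}=0, p_{-1}=1, q_{-2}=1, q_{-1}=0:
  i=0: a_0=7, p_0 = 7*1 + 0 = 7, q_0 = 7*0 + 1 = 1.
  i=1: a_1=5, p_1 = 5*7 + 1 = 36, q_1 = 5*1 + 0 = 5.
  i=2: a_2=5, p_2 = 5*36 + 7 = 187, q_2 = 5*5 + 1 = 26.
  i=3: a_3=2, p_3 = 2*187 + 36 = 410, q_3 = 2*26 + 5 = 57.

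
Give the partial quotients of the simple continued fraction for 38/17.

Run the Euclidean algorithm on 38 and 17; the successive quotients are the partial quotients a_0, a_1, ... (each step inverts the fractional part left over by the previous one):
  38 = 2*17 + 4, so a_0 = 2.
  17 = 4*4 + 1, so a_1 = 4.
  4 = 4*1 + 0, so a_2 = 4.
The remainder reaches 0 after 3 divisions, so the expansion has 3 partial quotients, read off in order.

[2; 4, 4]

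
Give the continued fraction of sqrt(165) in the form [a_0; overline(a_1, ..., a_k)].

Write x_i = (sqrt(165) + m_i)/d_i with (m_0, d_0) = (0, 1). a_0 = floor(sqrt(165)) = 12, since 12^2 = 144 <= 165 < 169 = 13^2.
Iterate m_{i+1} = d_i*a_i - m_i, d_{i+1} = (165 - m_{i+1}^2)/d_i, a_{i+1} = floor((a_0 + m_{i+1})/d_{i+1}):
  m_1 = 1*12 - 0 = 12, d_1 = (165 - 12^2)/1 = 21/1 = 21, a_1 = floor((12 + 12)/21) = 1.
  m_2 = 21*1 - 12 = 9, d_2 = (165 - 9^2)/21 = 84/21 = 4, a_2 = floor((12 + 9)/4) = 5.
  m_3 = 4*5 - 9 = 11, d_3 = (165 - 11^2)/4 = 44/4 = 11, a_3 = floor((12 + 11)/11) = 2.
  m_4 = 11*2 - 11 = 11, d_4 = (165 - 11^2)/11 = 44/11 = 4, a_4 = floor((12 + 11)/4) = 5.
  m_5 = 4*5 - 11 = 9, d_5 = (165 - 9^2)/4 = 84/4 = 21, a_5 = floor((12 + 9)/21) = 1.
  m_6 = 21*1 - 9 = 12, d_6 = (165 - 12^2)/21 = 21/21 = 1, a_6 = floor((12 + 12)/1) = 24.
  m_7 = 1*24 - 12 = 12, d_7 = (165 - 12^2)/1 = 21/1 = 21: (m_7, d_7) = (m_1, d_1) = (12, 21), so from here the quotients repeat a_1, ..., a_6; the period length is 6.
Hence the expansion of sqrt(165) is a_0 = 12 followed by the repeating block 1, 5, 2, 5, 1, 24 (period 6).

[12; overline(1, 5, 2, 5, 1, 24)]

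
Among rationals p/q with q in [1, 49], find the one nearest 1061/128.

Expand x = 1061/128 as a continued fraction with the Euclidean algorithm:
  1061 = 8*128 + 37, so a_0 = 8.
  128 = 3*37 + 17, so a_1 = 3.
  37 = 2*17 + 3, so a_2 = 2.
  17 = 5*3 + 2, so a_3 = 5.
  3 = 1*2 + 1, so a_4 = 1.
  2 = 2*1 + 0, so a_5 = 2.
so x = [8; 3, 2, 5, 1, 2].
Convergents (p_i = a_i*p_{i-1} + p_{i-2}, q_i = a_i*q_{i-1} + q_{i-2} with p_{-2}=0, p_{-1}=1, q_{-2}=1, q_{-1}=0), until the denominator exceeds 49:
  i=0: a_0=8, p_0 = 8*1 + 0 = 8, q_0 = 8*0 + 1 = 1.
  i=1: a_1=3, p_1 = 3*8 + 1 = 25, q_1 = 3*1 + 0 = 3.
  i=2: a_2=2, p_2 = 2*25 + 8 = 58, q_2 = 2*3 + 1 = 7.
  i=3: a_3=5, p_3 = 5*58 + 25 = 315, q_3 = 5*7 + 3 = 38.
  i=4: a_4=1, p_4 = 1*315 + 58 = 373, q_4 = 1*38 + 7 = 45.
  i=5: a_5=2, p_5 = 2*373 + 315 = 1061, q_5 = 2*45 + 38 = 128.
q_5 = 128 > 49, so the last convergent with denominator <= 49 is p_4/q_4 = 373/45.
The closest fraction with denominator <= 49 is either p_4/q_4 or the intermediate fraction (k*p_4 + p_3)/(k*q_4 + q_3) with the largest k >= 1 whose denominator stays <= 49; these approach x as k grows, and every other convergent or intermediate fraction in range is farther away.
Largest k: floor((49 - q_3)/q_4) = floor((49 - 38)/45) = 0.
Since k = 0, no intermediate fraction beyond p_4/q_4 has denominator <= 49, so the convergent 373/45 is the closest (its error is |1061*45 - 373*128|/(128*45) = 1/5760).

373/45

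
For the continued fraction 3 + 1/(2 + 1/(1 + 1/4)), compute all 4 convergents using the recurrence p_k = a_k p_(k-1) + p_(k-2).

3/1, 7/2, 10/3, 47/14

Using the convergent recurrence p_i = a_i*p_{i-1} + p_{i-2}, q_i = a_i*q_{i-1} + q_{i-2} with p_{-2}=0, p_{-1}=1, q_{-2}=1, q_{-1}=0:
  i=0: a_0=3, p_0 = 3*1 + 0 = 3, q_0 = 3*0 + 1 = 1.
  i=1: a_1=2, p_1 = 2*3 + 1 = 7, q_1 = 2*1 + 0 = 2.
  i=2: a_2=1, p_2 = 1*7 + 3 = 10, q_2 = 1*2 + 1 = 3.
  i=3: a_3=4, p_3 = 4*10 + 7 = 47, q_3 = 4*3 + 2 = 14.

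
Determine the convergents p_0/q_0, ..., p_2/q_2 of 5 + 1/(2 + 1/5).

5/1, 11/2, 60/11

Using the convergent recurrence p_i = a_i*p_{i-1} + p_{i-2}, q_i = a_i*q_{i-1} + q_{i-2} with p_{-2}=0, p_{-1}=1, q_{-2}=1, q_{-1}=0:
  i=0: a_0=5, p_0 = 5*1 + 0 = 5, q_0 = 5*0 + 1 = 1.
  i=1: a_1=2, p_1 = 2*5 + 1 = 11, q_1 = 2*1 + 0 = 2.
  i=2: a_2=5, p_2 = 5*11 + 5 = 60, q_2 = 5*2 + 1 = 11.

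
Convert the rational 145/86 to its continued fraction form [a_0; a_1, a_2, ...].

Run the Euclidean algorithm on 145 and 86; the successive quotients are the partial quotients a_0, a_1, ... (each step inverts the fractional part left over by the previous one):
  145 = 1*86 + 59, so a_0 = 1.
  86 = 1*59 + 27, so a_1 = 1.
  59 = 2*27 + 5, so a_2 = 2.
  27 = 5*5 + 2, so a_3 = 5.
  5 = 2*2 + 1, so a_4 = 2.
  2 = 2*1 + 0, so a_5 = 2.
The remainder reaches 0 after 6 divisions, so the expansion has 6 partial quotients, read off in order.

[1; 1, 2, 5, 2, 2]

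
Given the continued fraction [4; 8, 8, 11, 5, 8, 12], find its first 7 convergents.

4/1, 33/8, 268/65, 2981/723, 15173/3680, 124365/30163, 1507553/365636

Using the convergent recurrence p_i = a_i*p_{i-1} + p_{i-2}, q_i = a_i*q_{i-1} + q_{i-2} with p_{-2}=0, p_{-1}=1, q_{-2}=1, q_{-1}=0:
  i=0: a_0=4, p_0 = 4*1 + 0 = 4, q_0 = 4*0 + 1 = 1.
  i=1: a_1=8, p_1 = 8*4 + 1 = 33, q_1 = 8*1 + 0 = 8.
  i=2: a_2=8, p_2 = 8*33 + 4 = 268, q_2 = 8*8 + 1 = 65.
  i=3: a_3=11, p_3 = 11*268 + 33 = 2981, q_3 = 11*65 + 8 = 723.
  i=4: a_4=5, p_4 = 5*2981 + 268 = 15173, q_4 = 5*723 + 65 = 3680.
  i=5: a_5=8, p_5 = 8*15173 + 2981 = 124365, q_5 = 8*3680 + 723 = 30163.
  i=6: a_6=12, p_6 = 12*124365 + 15173 = 1507553, q_6 = 12*30163 + 3680 = 365636.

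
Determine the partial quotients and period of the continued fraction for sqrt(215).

Write x_i = (sqrt(215) + m_i)/d_i with (m_0, d_0) = (0, 1). a_0 = floor(sqrt(215)) = 14, since 14^2 = 196 <= 215 < 225 = 15^2.
Iterate m_{i+1} = d_i*a_i - m_i, d_{i+1} = (215 - m_{i+1}^2)/d_i, a_{i+1} = floor((a_0 + m_{i+1})/d_{i+1}):
  m_1 = 1*14 - 0 = 14, d_1 = (215 - 14^2)/1 = 19/1 = 19, a_1 = floor((14 + 14)/19) = 1.
  m_2 = 19*1 - 14 = 5, d_2 = (215 - 5^2)/19 = 190/19 = 10, a_2 = floor((14 + 5)/10) = 1.
  m_3 = 10*1 - 5 = 5, d_3 = (215 - 5^2)/10 = 190/10 = 19, a_3 = floor((14 + 5)/19) = 1.
  m_4 = 19*1 - 5 = 14, d_4 = (215 - 14^2)/19 = 19/19 = 1, a_4 = floor((14 + 14)/1) = 28.
  m_5 = 1*28 - 14 = 14, d_5 = (215 - 14^2)/1 = 19/1 = 19: (m_5, d_5) = (m_1, d_1) = (14, 19), so from here the quotients repeat a_1, ..., a_4; the period length is 4.
Hence the expansion of sqrt(215) is a_0 = 14 followed by the repeating block 1, 1, 1, 28 (period 4).

[14; (1, 1, 1, 28)]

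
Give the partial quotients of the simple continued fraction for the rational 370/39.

[9; 2, 19]

Run the Euclidean algorithm on 370 and 39; the successive quotients are the partial quotients a_0, a_1, ... (each step inverts the fractional part left over by the previous one):
  370 = 9*39 + 19, so a_0 = 9.
  39 = 2*19 + 1, so a_1 = 2.
  19 = 19*1 + 0, so a_2 = 19.
The remainder reaches 0 after 3 divisions, so the expansion has 3 partial quotients, read off in order.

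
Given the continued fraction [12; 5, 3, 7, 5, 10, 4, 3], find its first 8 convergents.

12/1, 61/5, 195/16, 1426/117, 7325/601, 74676/6127, 306029/25109, 992763/81454

Using the convergent recurrence p_i = a_i*p_{i-1} + p_{i-2}, q_i = a_i*q_{i-1} + q_{i-2} with p_{-2}=0, p_{-1}=1, q_{-2}=1, q_{-1}=0:
  i=0: a_0=12, p_0 = 12*1 + 0 = 12, q_0 = 12*0 + 1 = 1.
  i=1: a_1=5, p_1 = 5*12 + 1 = 61, q_1 = 5*1 + 0 = 5.
  i=2: a_2=3, p_2 = 3*61 + 12 = 195, q_2 = 3*5 + 1 = 16.
  i=3: a_3=7, p_3 = 7*195 + 61 = 1426, q_3 = 7*16 + 5 = 117.
  i=4: a_4=5, p_4 = 5*1426 + 195 = 7325, q_4 = 5*117 + 16 = 601.
  i=5: a_5=10, p_5 = 10*7325 + 1426 = 74676, q_5 = 10*601 + 117 = 6127.
  i=6: a_6=4, p_6 = 4*74676 + 7325 = 306029, q_6 = 4*6127 + 601 = 25109.
  i=7: a_7=3, p_7 = 3*306029 + 74676 = 992763, q_7 = 3*25109 + 6127 = 81454.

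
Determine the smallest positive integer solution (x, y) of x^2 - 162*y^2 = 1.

(x, y) = (19601, 1540)

First expand sqrt(162) as a continued fraction. With x_i = (sqrt(162) + m_i)/d_i and (m_0, d_0) = (0, 1): a_0 = floor(sqrt(162)) = 12, since 12^2 = 144 <= 162 < 169 = 13^2.
Iterate m_{i+1} = d_i*a_i - m_i, d_{i+1} = (162 - m_{i+1}^2)/d_i, a_{i+1} = floor((a_0 + m_{i+1})/d_{i+1}):
  m_1 = 1*12 - 0 = 12, d_1 = (162 - 12^2)/1 = 18/1 = 18, a_1 = floor((12 + 12)/18) = 1.
  m_2 = 18*1 - 12 = 6, d_2 = (162 - 6^2)/18 = 126/18 = 7, a_2 = floor((12 + 6)/7) = 2.
  m_3 = 7*2 - 6 = 8, d_3 = (162 - 8^2)/7 = 98/7 = 14, a_3 = floor((12 + 8)/14) = 1.
  m_4 = 14*1 - 8 = 6, d_4 = (162 - 6^2)/14 = 126/14 = 9, a_4 = floor((12 + 6)/9) = 2.
  m_5 = 9*2 - 6 = 12, d_5 = (162 - 12^2)/9 = 18/9 = 2, a_5 = floor((12 + 12)/2) = 12.
  m_6 = 2*12 - 12 = 12, d_6 = (162 - 12^2)/2 = 18/2 = 9, a_6 = floor((12 + 12)/9) = 2.
  m_7 = 9*2 - 12 = 6, d_7 = (162 - 6^2)/9 = 126/9 = 14, a_7 = floor((12 + 6)/14) = 1.
  m_8 = 14*1 - 6 = 8, d_8 = (162 - 8^2)/14 = 98/14 = 7, a_8 = floor((12 + 8)/7) = 2.
  m_9 = 7*2 - 8 = 6, d_9 = (162 - 6^2)/7 = 126/7 = 18, a_9 = floor((12 + 6)/18) = 1.
  m_10 = 18*1 - 6 = 12, d_10 = (162 - 12^2)/18 = 18/18 = 1, a_10 = floor((12 + 12)/1) = 24.
  m_11 = 1*24 - 12 = 12, d_11 = (162 - 12^2)/1 = 18/1 = 18: (m_11, d_11) = (m_1, d_1) = (12, 18), so from here the quotients repeat a_1, ..., a_10; the period length is 10.
So sqrt(162) = [12; (1, 2, 1, 2, 12, 2, 1, 2, 1, 24)] with period length k = 10.
k is even, so the fundamental solution of x^2 - 162y^2 = 1 is (p_{k-1}, q_{k-1}) = (p_9, q_9); compute convergents through index 9.
Convergents (p_i = a_i*p_{i-1} + p_{i-2}, q_i = a_i*q_{i-1} + q_{i-2} with p_{-2}=0, p_{-1}=1, q_{-2}=1, q_{-1}=0):
  i=0: a_0=12, p_0 = 12*1 + 0 = 12, q_0 = 12*0 + 1 = 1.
  i=1: a_1=1, p_1 = 1*12 + 1 = 13, q_1 = 1*1 + 0 = 1.
  i=2: a_2=2, p_2 = 2*13 + 12 = 38, q_2 = 2*1 + 1 = 3.
  i=3: a_3=1, p_3 = 1*38 + 13 = 51, q_3 = 1*3 + 1 = 4.
  i=4: a_4=2, p_4 = 2*51 + 38 = 140, q_4 = 2*4 + 3 = 11.
  i=5: a_5=12, p_5 = 12*140 + 51 = 1731, q_5 = 12*11 + 4 = 136.
  i=6: a_6=2, p_6 = 2*1731 + 140 = 3602, q_6 = 2*136 + 11 = 283.
  i=7: a_7=1, p_7 = 1*3602 + 1731 = 5333, q_7 = 1*283 + 136 = 419.
  i=8: a_8=2, p_8 = 2*5333 + 3602 = 14268, q_8 = 2*419 + 283 = 1121.
  i=9: a_9=1, p_9 = 1*14268 + 5333 = 19601, q_9 = 1*1121 + 419 = 1540.
Check: 19601^2 - 162*1540^2 = 384199201 - 384199200 = 1, so (x, y) = (19601, 1540) solves the equation, and by the theorem it is the least positive solution.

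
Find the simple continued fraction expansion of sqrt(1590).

[39; (1, 6, 1, 78)]

Write x_i = (sqrt(1590) + m_i)/d_i with (m_0, d_0) = (0, 1). a_0 = floor(sqrt(1590)) = 39, since 39^2 = 1521 <= 1590 < 1600 = 40^2.
Iterate m_{i+1} = d_i*a_i - m_i, d_{i+1} = (1590 - m_{i+1}^2)/d_i, a_{i+1} = floor((a_0 + m_{i+1})/d_{i+1}):
  m_1 = 1*39 - 0 = 39, d_1 = (1590 - 39^2)/1 = 69/1 = 69, a_1 = floor((39 + 39)/69) = 1.
  m_2 = 69*1 - 39 = 30, d_2 = (1590 - 30^2)/69 = 690/69 = 10, a_2 = floor((39 + 30)/10) = 6.
  m_3 = 10*6 - 30 = 30, d_3 = (1590 - 30^2)/10 = 690/10 = 69, a_3 = floor((39 + 30)/69) = 1.
  m_4 = 69*1 - 30 = 39, d_4 = (1590 - 39^2)/69 = 69/69 = 1, a_4 = floor((39 + 39)/1) = 78.
  m_5 = 1*78 - 39 = 39, d_5 = (1590 - 39^2)/1 = 69/1 = 69: (m_5, d_5) = (m_1, d_1) = (39, 69), so from here the quotients repeat a_1, ..., a_4; the period length is 4.
Hence the expansion of sqrt(1590) is a_0 = 39 followed by the repeating block 1, 6, 1, 78 (period 4).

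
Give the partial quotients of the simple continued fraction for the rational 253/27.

Run the Euclidean algorithm on 253 and 27; the successive quotients are the partial quotients a_0, a_1, ... (each step inverts the fractional part left over by the previous one):
  253 = 9*27 + 10, so a_0 = 9.
  27 = 2*10 + 7, so a_1 = 2.
  10 = 1*7 + 3, so a_2 = 1.
  7 = 2*3 + 1, so a_3 = 2.
  3 = 3*1 + 0, so a_4 = 3.
The remainder reaches 0 after 5 divisions, so the expansion has 5 partial quotients, read off in order.

[9; 2, 1, 2, 3]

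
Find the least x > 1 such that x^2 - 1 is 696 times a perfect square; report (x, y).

(x, y) = (1451, 55)

First expand sqrt(696) as a continued fraction. With x_i = (sqrt(696) + m_i)/d_i and (m_0, d_0) = (0, 1): a_0 = floor(sqrt(696)) = 26, since 26^2 = 676 <= 696 < 729 = 27^2.
Iterate m_{i+1} = d_i*a_i - m_i, d_{i+1} = (696 - m_{i+1}^2)/d_i, a_{i+1} = floor((a_0 + m_{i+1})/d_{i+1}):
  m_1 = 1*26 - 0 = 26, d_1 = (696 - 26^2)/1 = 20/1 = 20, a_1 = floor((26 + 26)/20) = 2.
  m_2 = 20*2 - 26 = 14, d_2 = (696 - 14^2)/20 = 500/20 = 25, a_2 = floor((26 + 14)/25) = 1.
  m_3 = 25*1 - 14 = 11, d_3 = (696 - 11^2)/25 = 575/25 = 23, a_3 = floor((26 + 11)/23) = 1.
  m_4 = 23*1 - 11 = 12, d_4 = (696 - 12^2)/23 = 552/23 = 24, a_4 = floor((26 + 12)/24) = 1.
  m_5 = 24*1 - 12 = 12, d_5 = (696 - 12^2)/24 = 552/24 = 23, a_5 = floor((26 + 12)/23) = 1.
  m_6 = 23*1 - 12 = 11, d_6 = (696 - 11^2)/23 = 575/23 = 25, a_6 = floor((26 + 11)/25) = 1.
  m_7 = 25*1 - 11 = 14, d_7 = (696 - 14^2)/25 = 500/25 = 20, a_7 = floor((26 + 14)/20) = 2.
  m_8 = 20*2 - 14 = 26, d_8 = (696 - 26^2)/20 = 20/20 = 1, a_8 = floor((26 + 26)/1) = 52.
  m_9 = 1*52 - 26 = 26, d_9 = (696 - 26^2)/1 = 20/1 = 20: (m_9, d_9) = (m_1, d_1) = (26, 20), so from here the quotients repeat a_1, ..., a_8; the period length is 8.
So sqrt(696) = [26; (2, 1, 1, 1, 1, 1, 2, 52)] with period length k = 8.
k is even, so the fundamental solution of x^2 - 696y^2 = 1 is (p_{k-1}, q_{k-1}) = (p_7, q_7); compute convergents through index 7.
Convergents (p_i = a_i*p_{i-1} + p_{i-2}, q_i = a_i*q_{i-1} + q_{i-2} with p_{-2}=0, p_{-1}=1, q_{-2}=1, q_{-1}=0):
  i=0: a_0=26, p_0 = 26*1 + 0 = 26, q_0 = 26*0 + 1 = 1.
  i=1: a_1=2, p_1 = 2*26 + 1 = 53, q_1 = 2*1 + 0 = 2.
  i=2: a_2=1, p_2 = 1*53 + 26 = 79, q_2 = 1*2 + 1 = 3.
  i=3: a_3=1, p_3 = 1*79 + 53 = 132, q_3 = 1*3 + 2 = 5.
  i=4: a_4=1, p_4 = 1*132 + 79 = 211, q_4 = 1*5 + 3 = 8.
  i=5: a_5=1, p_5 = 1*211 + 132 = 343, q_5 = 1*8 + 5 = 13.
  i=6: a_6=1, p_6 = 1*343 + 211 = 554, q_6 = 1*13 + 8 = 21.
  i=7: a_7=2, p_7 = 2*554 + 343 = 1451, q_7 = 2*21 + 13 = 55.
Check: 1451^2 - 696*55^2 = 2105401 - 2105400 = 1, so (x, y) = (1451, 55) solves the equation, and by the theorem it is the least positive solution.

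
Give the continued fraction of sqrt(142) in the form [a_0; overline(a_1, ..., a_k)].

Write x_i = (sqrt(142) + m_i)/d_i with (m_0, d_0) = (0, 1). a_0 = floor(sqrt(142)) = 11, since 11^2 = 121 <= 142 < 144 = 12^2.
Iterate m_{i+1} = d_i*a_i - m_i, d_{i+1} = (142 - m_{i+1}^2)/d_i, a_{i+1} = floor((a_0 + m_{i+1})/d_{i+1}):
  m_1 = 1*11 - 0 = 11, d_1 = (142 - 11^2)/1 = 21/1 = 21, a_1 = floor((11 + 11)/21) = 1.
  m_2 = 21*1 - 11 = 10, d_2 = (142 - 10^2)/21 = 42/21 = 2, a_2 = floor((11 + 10)/2) = 10.
  m_3 = 2*10 - 10 = 10, d_3 = (142 - 10^2)/2 = 42/2 = 21, a_3 = floor((11 + 10)/21) = 1.
  m_4 = 21*1 - 10 = 11, d_4 = (142 - 11^2)/21 = 21/21 = 1, a_4 = floor((11 + 11)/1) = 22.
  m_5 = 1*22 - 11 = 11, d_5 = (142 - 11^2)/1 = 21/1 = 21: (m_5, d_5) = (m_1, d_1) = (11, 21), so from here the quotients repeat a_1, ..., a_4; the period length is 4.
Hence the expansion of sqrt(142) is a_0 = 11 followed by the repeating block 1, 10, 1, 22 (period 4).

[11; overline(1, 10, 1, 22)]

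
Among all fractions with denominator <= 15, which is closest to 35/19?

24/13

Expand x = 35/19 as a continued fraction with the Euclidean algorithm:
  35 = 1*19 + 16, so a_0 = 1.
  19 = 1*16 + 3, so a_1 = 1.
  16 = 5*3 + 1, so a_2 = 5.
  3 = 3*1 + 0, so a_3 = 3.
so x = [1; 1, 5, 3].
Convergents (p_i = a_i*p_{i-1} + p_{i-2}, q_i = a_i*q_{i-1} + q_{i-2} with p_{-2}=0, p_{-1}=1, q_{-2}=1, q_{-1}=0), until the denominator exceeds 15:
  i=0: a_0=1, p_0 = 1*1 + 0 = 1, q_0 = 1*0 + 1 = 1.
  i=1: a_1=1, p_1 = 1*1 + 1 = 2, q_1 = 1*1 + 0 = 1.
  i=2: a_2=5, p_2 = 5*2 + 1 = 11, q_2 = 5*1 + 1 = 6.
  i=3: a_3=3, p_3 = 3*11 + 2 = 35, q_3 = 3*6 + 1 = 19.
q_3 = 19 > 15, so the last convergent with denominator <= 15 is p_2/q_2 = 11/6.
The closest fraction with denominator <= 15 is either p_2/q_2 or the intermediate fraction (k*p_2 + p_1)/(k*q_2 + q_1) with the largest k >= 1 whose denominator stays <= 15; these approach x as k grows, and every other convergent or intermediate fraction in range is farther away.
Largest k: floor((15 - q_1)/q_2) = floor((15 - 1)/6) = 2.
That gives (2*11 + 2)/(2*6 + 1) = 24/13.
Compare the errors: |x - 11/6| = |35*6 - 11*19|/(19*6) = 1/114, and |x - 24/13| = |35*13 - 24*19|/(19*13) = 1/247.
Cross-multiplying, 1*114 = 114 < 247 = 1*247, so 1/247 is smaller: the intermediate fraction 24/13 is closer to x than 11/6.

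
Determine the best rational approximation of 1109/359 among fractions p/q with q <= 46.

139/45

Expand x = 1109/359 as a continued fraction with the Euclidean algorithm:
  1109 = 3*359 + 32, so a_0 = 3.
  359 = 11*32 + 7, so a_1 = 11.
  32 = 4*7 + 4, so a_2 = 4.
  7 = 1*4 + 3, so a_3 = 1.
  4 = 1*3 + 1, so a_4 = 1.
  3 = 3*1 + 0, so a_5 = 3.
so x = [3; 11, 4, 1, 1, 3].
Convergents (p_i = a_i*p_{i-1} + p_{i-2}, q_i = a_i*q_{i-1} + q_{i-2} with p_{-2}=0, p_{-1}=1, q_{-2}=1, q_{-1}=0), until the denominator exceeds 46:
  i=0: a_0=3, p_0 = 3*1 + 0 = 3, q_0 = 3*0 + 1 = 1.
  i=1: a_1=11, p_1 = 11*3 + 1 = 34, q_1 = 11*1 + 0 = 11.
  i=2: a_2=4, p_2 = 4*34 + 3 = 139, q_2 = 4*11 + 1 = 45.
  i=3: a_3=1, p_3 = 1*139 + 34 = 173, q_3 = 1*45 + 11 = 56.
q_3 = 56 > 46, so the last convergent with denominator <= 46 is p_2/q_2 = 139/45.
The closest fraction with denominator <= 46 is either p_2/q_2 or the intermediate fraction (k*p_2 + p_1)/(k*q_2 + q_1) with the largest k >= 1 whose denominator stays <= 46; these approach x as k grows, and every other convergent or intermediate fraction in range is farther away.
Largest k: floor((46 - q_1)/q_2) = floor((46 - 11)/45) = 0.
Since k = 0, no intermediate fraction beyond p_2/q_2 has denominator <= 46, so the convergent 139/45 is the closest (its error is |1109*45 - 139*359|/(359*45) = 4/16155).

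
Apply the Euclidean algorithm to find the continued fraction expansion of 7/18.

Run the Euclidean algorithm on 7 and 18; the successive quotients are the partial quotients a_0, a_1, ... (each step inverts the fractional part left over by the previous one):
  7 = 0*18 + 7, so a_0 = 0.
  18 = 2*7 + 4, so a_1 = 2.
  7 = 1*4 + 3, so a_2 = 1.
  4 = 1*3 + 1, so a_3 = 1.
  3 = 3*1 + 0, so a_4 = 3.
The remainder reaches 0 after 5 divisions, so the expansion has 5 partial quotients, read off in order.

[0; 2, 1, 1, 3]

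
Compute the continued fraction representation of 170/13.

[13; 13]

Run the Euclidean algorithm on 170 and 13; the successive quotients are the partial quotients a_0, a_1, ... (each step inverts the fractional part left over by the previous one):
  170 = 13*13 + 1, so a_0 = 13.
  13 = 13*1 + 0, so a_1 = 13.
The remainder reaches 0 after 2 divisions, so the expansion has 2 partial quotients, read off in order.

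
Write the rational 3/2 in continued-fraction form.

[1; 2]

Run the Euclidean algorithm on 3 and 2; the successive quotients are the partial quotients a_0, a_1, ... (each step inverts the fractional part left over by the previous one):
  3 = 1*2 + 1, so a_0 = 1.
  2 = 2*1 + 0, so a_1 = 2.
The remainder reaches 0 after 2 divisions, so the expansion has 2 partial quotients, read off in order.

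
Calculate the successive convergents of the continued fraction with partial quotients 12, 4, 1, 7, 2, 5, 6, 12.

Using the convergent recurrence p_i = a_i*p_{i-1} + p_{i-2}, q_i = a_i*q_{i-1} + q_{i-2} with p_{-2}=0, p_{-1}=1, q_{-2}=1, q_{-1}=0:
  i=0: a_0=12, p_0 = 12*1 + 0 = 12, q_0 = 12*0 + 1 = 1.
  i=1: a_1=4, p_1 = 4*12 + 1 = 49, q_1 = 4*1 + 0 = 4.
  i=2: a_2=1, p_2 = 1*49 + 12 = 61, q_2 = 1*4 + 1 = 5.
  i=3: a_3=7, p_3 = 7*61 + 49 = 476, q_3 = 7*5 + 4 = 39.
  i=4: a_4=2, p_4 = 2*476 + 61 = 1013, q_4 = 2*39 + 5 = 83.
  i=5: a_5=5, p_5 = 5*1013 + 476 = 5541, q_5 = 5*83 + 39 = 454.
  i=6: a_6=6, p_6 = 6*5541 + 1013 = 34259, q_6 = 6*454 + 83 = 2807.
  i=7: a_7=12, p_7 = 12*34259 + 5541 = 416649, q_7 = 12*2807 + 454 = 34138.

12/1, 49/4, 61/5, 476/39, 1013/83, 5541/454, 34259/2807, 416649/34138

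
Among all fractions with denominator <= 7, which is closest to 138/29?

19/4

Expand x = 138/29 as a continued fraction with the Euclidean algorithm:
  138 = 4*29 + 22, so a_0 = 4.
  29 = 1*22 + 7, so a_1 = 1.
  22 = 3*7 + 1, so a_2 = 3.
  7 = 7*1 + 0, so a_3 = 7.
so x = [4; 1, 3, 7].
Convergents (p_i = a_i*p_{i-1} + p_{i-2}, q_i = a_i*q_{i-1} + q_{i-2} with p_{-2}=0, p_{-1}=1, q_{-2}=1, q_{-1}=0), until the denominator exceeds 7:
  i=0: a_0=4, p_0 = 4*1 + 0 = 4, q_0 = 4*0 + 1 = 1.
  i=1: a_1=1, p_1 = 1*4 + 1 = 5, q_1 = 1*1 + 0 = 1.
  i=2: a_2=3, p_2 = 3*5 + 4 = 19, q_2 = 3*1 + 1 = 4.
  i=3: a_3=7, p_3 = 7*19 + 5 = 138, q_3 = 7*4 + 1 = 29.
q_3 = 29 > 7, so the last convergent with denominator <= 7 is p_2/q_2 = 19/4.
The closest fraction with denominator <= 7 is either p_2/q_2 or the intermediate fraction (k*p_2 + p_1)/(k*q_2 + q_1) with the largest k >= 1 whose denominator stays <= 7; these approach x as k grows, and every other convergent or intermediate fraction in range is farther away.
Largest k: floor((7 - q_1)/q_2) = floor((7 - 1)/4) = 1.
That gives (1*19 + 5)/(1*4 + 1) = 24/5.
Compare the errors: |x - 19/4| = |138*4 - 19*29|/(29*4) = 1/116, and |x - 24/5| = |138*5 - 24*29|/(29*5) = 6/145.
Cross-multiplying, 1*145 = 145 < 696 = 6*116, so 1/116 is smaller: the convergent 19/4 is closer to x than 24/5.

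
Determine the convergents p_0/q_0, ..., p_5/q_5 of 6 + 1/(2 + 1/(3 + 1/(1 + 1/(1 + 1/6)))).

6/1, 13/2, 45/7, 58/9, 103/16, 676/105

Using the convergent recurrence p_i = a_i*p_{i-1} + p_{i-2}, q_i = a_i*q_{i-1} + q_{i-2} with p_{-2}=0, p_{-1}=1, q_{-2}=1, q_{-1}=0:
  i=0: a_0=6, p_0 = 6*1 + 0 = 6, q_0 = 6*0 + 1 = 1.
  i=1: a_1=2, p_1 = 2*6 + 1 = 13, q_1 = 2*1 + 0 = 2.
  i=2: a_2=3, p_2 = 3*13 + 6 = 45, q_2 = 3*2 + 1 = 7.
  i=3: a_3=1, p_3 = 1*45 + 13 = 58, q_3 = 1*7 + 2 = 9.
  i=4: a_4=1, p_4 = 1*58 + 45 = 103, q_4 = 1*9 + 7 = 16.
  i=5: a_5=6, p_5 = 6*103 + 58 = 676, q_5 = 6*16 + 9 = 105.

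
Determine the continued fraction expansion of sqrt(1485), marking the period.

Write x_i = (sqrt(1485) + m_i)/d_i with (m_0, d_0) = (0, 1). a_0 = floor(sqrt(1485)) = 38, since 38^2 = 1444 <= 1485 < 1521 = 39^2.
Iterate m_{i+1} = d_i*a_i - m_i, d_{i+1} = (1485 - m_{i+1}^2)/d_i, a_{i+1} = floor((a_0 + m_{i+1})/d_{i+1}):
  m_1 = 1*38 - 0 = 38, d_1 = (1485 - 38^2)/1 = 41/1 = 41, a_1 = floor((38 + 38)/41) = 1.
  m_2 = 41*1 - 38 = 3, d_2 = (1485 - 3^2)/41 = 1476/41 = 36, a_2 = floor((38 + 3)/36) = 1.
  m_3 = 36*1 - 3 = 33, d_3 = (1485 - 33^2)/36 = 396/36 = 11, a_3 = floor((38 + 33)/11) = 6.
  m_4 = 11*6 - 33 = 33, d_4 = (1485 - 33^2)/11 = 396/11 = 36, a_4 = floor((38 + 33)/36) = 1.
  m_5 = 36*1 - 33 = 3, d_5 = (1485 - 3^2)/36 = 1476/36 = 41, a_5 = floor((38 + 3)/41) = 1.
  m_6 = 41*1 - 3 = 38, d_6 = (1485 - 38^2)/41 = 41/41 = 1, a_6 = floor((38 + 38)/1) = 76.
  m_7 = 1*76 - 38 = 38, d_7 = (1485 - 38^2)/1 = 41/1 = 41: (m_7, d_7) = (m_1, d_1) = (38, 41), so from here the quotients repeat a_1, ..., a_6; the period length is 6.
Hence the expansion of sqrt(1485) is a_0 = 38 followed by the repeating block 1, 1, 6, 1, 1, 76 (period 6).

[38; (1, 1, 6, 1, 1, 76)]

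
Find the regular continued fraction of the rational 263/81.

[3; 4, 20]

Run the Euclidean algorithm on 263 and 81; the successive quotients are the partial quotients a_0, a_1, ... (each step inverts the fractional part left over by the previous one):
  263 = 3*81 + 20, so a_0 = 3.
  81 = 4*20 + 1, so a_1 = 4.
  20 = 20*1 + 0, so a_2 = 20.
The remainder reaches 0 after 3 divisions, so the expansion has 3 partial quotients, read off in order.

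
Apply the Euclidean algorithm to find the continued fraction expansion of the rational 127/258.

[0; 2, 31, 1, 3]

Run the Euclidean algorithm on 127 and 258; the successive quotients are the partial quotients a_0, a_1, ... (each step inverts the fractional part left over by the previous one):
  127 = 0*258 + 127, so a_0 = 0.
  258 = 2*127 + 4, so a_1 = 2.
  127 = 31*4 + 3, so a_2 = 31.
  4 = 1*3 + 1, so a_3 = 1.
  3 = 3*1 + 0, so a_4 = 3.
The remainder reaches 0 after 5 divisions, so the expansion has 5 partial quotients, read off in order.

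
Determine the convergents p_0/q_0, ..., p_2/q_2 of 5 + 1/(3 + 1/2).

5/1, 16/3, 37/7

Using the convergent recurrence p_i = a_i*p_{i-1} + p_{i-2}, q_i = a_i*q_{i-1} + q_{i-2} with p_{-2}=0, p_{-1}=1, q_{-2}=1, q_{-1}=0:
  i=0: a_0=5, p_0 = 5*1 + 0 = 5, q_0 = 5*0 + 1 = 1.
  i=1: a_1=3, p_1 = 3*5 + 1 = 16, q_1 = 3*1 + 0 = 3.
  i=2: a_2=2, p_2 = 2*16 + 5 = 37, q_2 = 2*3 + 1 = 7.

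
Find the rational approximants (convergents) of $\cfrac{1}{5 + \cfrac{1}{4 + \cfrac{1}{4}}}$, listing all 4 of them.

Using the convergent recurrence p_i = a_i*p_{i-1} + p_{i-2}, q_i = a_i*q_{i-1} + q_{i-2} with p_{-2}=0, p_{-1}=1, q_{-2}=1, q_{-1}=0:
  i=0: a_0=0, p_0 = 0*1 + 0 = 0, q_0 = 0*0 + 1 = 1.
  i=1: a_1=5, p_1 = 5*0 + 1 = 1, q_1 = 5*1 + 0 = 5.
  i=2: a_2=4, p_2 = 4*1 + 0 = 4, q_2 = 4*5 + 1 = 21.
  i=3: a_3=4, p_3 = 4*4 + 1 = 17, q_3 = 4*21 + 5 = 89.

0/1, 1/5, 4/21, 17/89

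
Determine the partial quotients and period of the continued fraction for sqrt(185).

Write x_i = (sqrt(185) + m_i)/d_i with (m_0, d_0) = (0, 1). a_0 = floor(sqrt(185)) = 13, since 13^2 = 169 <= 185 < 196 = 14^2.
Iterate m_{i+1} = d_i*a_i - m_i, d_{i+1} = (185 - m_{i+1}^2)/d_i, a_{i+1} = floor((a_0 + m_{i+1})/d_{i+1}):
  m_1 = 1*13 - 0 = 13, d_1 = (185 - 13^2)/1 = 16/1 = 16, a_1 = floor((13 + 13)/16) = 1.
  m_2 = 16*1 - 13 = 3, d_2 = (185 - 3^2)/16 = 176/16 = 11, a_2 = floor((13 + 3)/11) = 1.
  m_3 = 11*1 - 3 = 8, d_3 = (185 - 8^2)/11 = 121/11 = 11, a_3 = floor((13 + 8)/11) = 1.
  m_4 = 11*1 - 8 = 3, d_4 = (185 - 3^2)/11 = 176/11 = 16, a_4 = floor((13 + 3)/16) = 1.
  m_5 = 16*1 - 3 = 13, d_5 = (185 - 13^2)/16 = 16/16 = 1, a_5 = floor((13 + 13)/1) = 26.
  m_6 = 1*26 - 13 = 13, d_6 = (185 - 13^2)/1 = 16/1 = 16: (m_6, d_6) = (m_1, d_1) = (13, 16), so from here the quotients repeat a_1, ..., a_5; the period length is 5.
Hence the expansion of sqrt(185) is a_0 = 13 followed by the repeating block 1, 1, 1, 1, 26 (period 5).

[13; (1, 1, 1, 1, 26)]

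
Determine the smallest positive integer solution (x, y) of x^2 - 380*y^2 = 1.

First expand sqrt(380) as a continued fraction. With x_i = (sqrt(380) + m_i)/d_i and (m_0, d_0) = (0, 1): a_0 = floor(sqrt(380)) = 19, since 19^2 = 361 <= 380 < 400 = 20^2.
Iterate m_{i+1} = d_i*a_i - m_i, d_{i+1} = (380 - m_{i+1}^2)/d_i, a_{i+1} = floor((a_0 + m_{i+1})/d_{i+1}):
  m_1 = 1*19 - 0 = 19, d_1 = (380 - 19^2)/1 = 19/1 = 19, a_1 = floor((19 + 19)/19) = 2.
  m_2 = 19*2 - 19 = 19, d_2 = (380 - 19^2)/19 = 19/19 = 1, a_2 = floor((19 + 19)/1) = 38.
  m_3 = 1*38 - 19 = 19, d_3 = (380 - 19^2)/1 = 19/1 = 19: (m_3, d_3) = (m_1, d_1) = (19, 19), so from here the quotients repeat a_1, a_2; the period length is 2.
So sqrt(380) = [19; (2, 38)] with period length k = 2.
k is even, so the fundamental solution of x^2 - 380y^2 = 1 is (p_{k-1}, q_{k-1}) = (p_1, q_1); compute convergents through index 1.
Convergents (p_i = a_i*p_{i-1} + p_{i-2}, q_i = a_i*q_{i-1} + q_{i-2} with p_{-2}=0, p_{-1}=1, q_{-2}=1, q_{-1}=0):
  i=0: a_0=19, p_0 = 19*1 + 0 = 19, q_0 = 19*0 + 1 = 1.
  i=1: a_1=2, p_1 = 2*19 + 1 = 39, q_1 = 2*1 + 0 = 2.
Check: 39^2 - 380*2^2 = 1521 - 1520 = 1, so (x, y) = (39, 2) solves the equation, and by the theorem it is the least positive solution.

(x, y) = (39, 2)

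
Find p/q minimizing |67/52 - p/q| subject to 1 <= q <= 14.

Expand x = 67/52 as a continued fraction with the Euclidean algorithm:
  67 = 1*52 + 15, so a_0 = 1.
  52 = 3*15 + 7, so a_1 = 3.
  15 = 2*7 + 1, so a_2 = 2.
  7 = 7*1 + 0, so a_3 = 7.
so x = [1; 3, 2, 7].
Convergents (p_i = a_i*p_{i-1} + p_{i-2}, q_i = a_i*q_{i-1} + q_{i-2} with p_{-2}=0, p_{-1}=1, q_{-2}=1, q_{-1}=0), until the denominator exceeds 14:
  i=0: a_0=1, p_0 = 1*1 + 0 = 1, q_0 = 1*0 + 1 = 1.
  i=1: a_1=3, p_1 = 3*1 + 1 = 4, q_1 = 3*1 + 0 = 3.
  i=2: a_2=2, p_2 = 2*4 + 1 = 9, q_2 = 2*3 + 1 = 7.
  i=3: a_3=7, p_3 = 7*9 + 4 = 67, q_3 = 7*7 + 3 = 52.
q_3 = 52 > 14, so the last convergent with denominator <= 14 is p_2/q_2 = 9/7.
The closest fraction with denominator <= 14 is either p_2/q_2 or the intermediate fraction (k*p_2 + p_1)/(k*q_2 + q_1) with the largest k >= 1 whose denominator stays <= 14; these approach x as k grows, and every other convergent or intermediate fraction in range is farther away.
Largest k: floor((14 - q_1)/q_2) = floor((14 - 3)/7) = 1.
That gives (1*9 + 4)/(1*7 + 3) = 13/10.
Compare the errors: |x - 9/7| = |67*7 - 9*52|/(52*7) = 1/364, and |x - 13/10| = |67*10 - 13*52|/(52*10) = 6/520.
Cross-multiplying, 1*520 = 520 < 2184 = 6*364, so 1/364 is smaller: the convergent 9/7 is closer to x than 13/10.

9/7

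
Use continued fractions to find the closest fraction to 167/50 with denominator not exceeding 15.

Expand x = 167/50 as a continued fraction with the Euclidean algorithm:
  167 = 3*50 + 17, so a_0 = 3.
  50 = 2*17 + 16, so a_1 = 2.
  17 = 1*16 + 1, so a_2 = 1.
  16 = 16*1 + 0, so a_3 = 16.
so x = [3; 2, 1, 16].
Convergents (p_i = a_i*p_{i-1} + p_{i-2}, q_i = a_i*q_{i-1} + q_{i-2} with p_{-2}=0, p_{-1}=1, q_{-2}=1, q_{-1}=0), until the denominator exceeds 15:
  i=0: a_0=3, p_0 = 3*1 + 0 = 3, q_0 = 3*0 + 1 = 1.
  i=1: a_1=2, p_1 = 2*3 + 1 = 7, q_1 = 2*1 + 0 = 2.
  i=2: a_2=1, p_2 = 1*7 + 3 = 10, q_2 = 1*2 + 1 = 3.
  i=3: a_3=16, p_3 = 16*10 + 7 = 167, q_3 = 16*3 + 2 = 50.
q_3 = 50 > 15, so the last convergent with denominator <= 15 is p_2/q_2 = 10/3.
The closest fraction with denominator <= 15 is either p_2/q_2 or the intermediate fraction (k*p_2 + p_1)/(k*q_2 + q_1) with the largest k >= 1 whose denominator stays <= 15; these approach x as k grows, and every other convergent or intermediate fraction in range is farther away.
Largest k: floor((15 - q_1)/q_2) = floor((15 - 2)/3) = 4.
That gives (4*10 + 7)/(4*3 + 2) = 47/14.
Compare the errors: |x - 10/3| = |167*3 - 10*50|/(50*3) = 1/150, and |x - 47/14| = |167*14 - 47*50|/(50*14) = 12/700.
Cross-multiplying, 1*700 = 700 < 1800 = 12*150, so 1/150 is smaller: the convergent 10/3 is closer to x than 47/14.

10/3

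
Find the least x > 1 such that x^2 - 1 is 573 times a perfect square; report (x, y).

(x, y) = (383, 16)

First expand sqrt(573) as a continued fraction. With x_i = (sqrt(573) + m_i)/d_i and (m_0, d_0) = (0, 1): a_0 = floor(sqrt(573)) = 23, since 23^2 = 529 <= 573 < 576 = 24^2.
Iterate m_{i+1} = d_i*a_i - m_i, d_{i+1} = (573 - m_{i+1}^2)/d_i, a_{i+1} = floor((a_0 + m_{i+1})/d_{i+1}):
  m_1 = 1*23 - 0 = 23, d_1 = (573 - 23^2)/1 = 44/1 = 44, a_1 = floor((23 + 23)/44) = 1.
  m_2 = 44*1 - 23 = 21, d_2 = (573 - 21^2)/44 = 132/44 = 3, a_2 = floor((23 + 21)/3) = 14.
  m_3 = 3*14 - 21 = 21, d_3 = (573 - 21^2)/3 = 132/3 = 44, a_3 = floor((23 + 21)/44) = 1.
  m_4 = 44*1 - 21 = 23, d_4 = (573 - 23^2)/44 = 44/44 = 1, a_4 = floor((23 + 23)/1) = 46.
  m_5 = 1*46 - 23 = 23, d_5 = (573 - 23^2)/1 = 44/1 = 44: (m_5, d_5) = (m_1, d_1) = (23, 44), so from here the quotients repeat a_1, ..., a_4; the period length is 4.
So sqrt(573) = [23; (1, 14, 1, 46)] with period length k = 4.
k is even, so the fundamental solution of x^2 - 573y^2 = 1 is (p_{k-1}, q_{k-1}) = (p_3, q_3); compute convergents through index 3.
Convergents (p_i = a_i*p_{i-1} + p_{i-2}, q_i = a_i*q_{i-1} + q_{i-2} with p_{-2}=0, p_{-1}=1, q_{-2}=1, q_{-1}=0):
  i=0: a_0=23, p_0 = 23*1 + 0 = 23, q_0 = 23*0 + 1 = 1.
  i=1: a_1=1, p_1 = 1*23 + 1 = 24, q_1 = 1*1 + 0 = 1.
  i=2: a_2=14, p_2 = 14*24 + 23 = 359, q_2 = 14*1 + 1 = 15.
  i=3: a_3=1, p_3 = 1*359 + 24 = 383, q_3 = 1*15 + 1 = 16.
Check: 383^2 - 573*16^2 = 146689 - 146688 = 1, so (x, y) = (383, 16) solves the equation, and by the theorem it is the least positive solution.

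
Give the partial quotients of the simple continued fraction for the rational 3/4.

Run the Euclidean algorithm on 3 and 4; the successive quotients are the partial quotients a_0, a_1, ... (each step inverts the fractional part left over by the previous one):
  3 = 0*4 + 3, so a_0 = 0.
  4 = 1*3 + 1, so a_1 = 1.
  3 = 3*1 + 0, so a_2 = 3.
The remainder reaches 0 after 3 divisions, so the expansion has 3 partial quotients, read off in order.

[0; 1, 3]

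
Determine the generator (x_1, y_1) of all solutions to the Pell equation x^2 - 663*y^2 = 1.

(x, y) = (103, 4)

First expand sqrt(663) as a continued fraction. With x_i = (sqrt(663) + m_i)/d_i and (m_0, d_0) = (0, 1): a_0 = floor(sqrt(663)) = 25, since 25^2 = 625 <= 663 < 676 = 26^2.
Iterate m_{i+1} = d_i*a_i - m_i, d_{i+1} = (663 - m_{i+1}^2)/d_i, a_{i+1} = floor((a_0 + m_{i+1})/d_{i+1}):
  m_1 = 1*25 - 0 = 25, d_1 = (663 - 25^2)/1 = 38/1 = 38, a_1 = floor((25 + 25)/38) = 1.
  m_2 = 38*1 - 25 = 13, d_2 = (663 - 13^2)/38 = 494/38 = 13, a_2 = floor((25 + 13)/13) = 2.
  m_3 = 13*2 - 13 = 13, d_3 = (663 - 13^2)/13 = 494/13 = 38, a_3 = floor((25 + 13)/38) = 1.
  m_4 = 38*1 - 13 = 25, d_4 = (663 - 25^2)/38 = 38/38 = 1, a_4 = floor((25 + 25)/1) = 50.
  m_5 = 1*50 - 25 = 25, d_5 = (663 - 25^2)/1 = 38/1 = 38: (m_5, d_5) = (m_1, d_1) = (25, 38), so from here the quotients repeat a_1, ..., a_4; the period length is 4.
So sqrt(663) = [25; (1, 2, 1, 50)] with period length k = 4.
k is even, so the fundamental solution of x^2 - 663y^2 = 1 is (p_{k-1}, q_{k-1}) = (p_3, q_3); compute convergents through index 3.
Convergents (p_i = a_i*p_{i-1} + p_{i-2}, q_i = a_i*q_{i-1} + q_{i-2} with p_{-2}=0, p_{-1}=1, q_{-2}=1, q_{-1}=0):
  i=0: a_0=25, p_0 = 25*1 + 0 = 25, q_0 = 25*0 + 1 = 1.
  i=1: a_1=1, p_1 = 1*25 + 1 = 26, q_1 = 1*1 + 0 = 1.
  i=2: a_2=2, p_2 = 2*26 + 25 = 77, q_2 = 2*1 + 1 = 3.
  i=3: a_3=1, p_3 = 1*77 + 26 = 103, q_3 = 1*3 + 1 = 4.
Check: 103^2 - 663*4^2 = 10609 - 10608 = 1, so (x, y) = (103, 4) solves the equation, and by the theorem it is the least positive solution.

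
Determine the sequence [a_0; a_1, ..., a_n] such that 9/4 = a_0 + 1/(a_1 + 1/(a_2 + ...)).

[2; 4]

Run the Euclidean algorithm on 9 and 4; the successive quotients are the partial quotients a_0, a_1, ... (each step inverts the fractional part left over by the previous one):
  9 = 2*4 + 1, so a_0 = 2.
  4 = 4*1 + 0, so a_1 = 4.
The remainder reaches 0 after 2 divisions, so the expansion has 2 partial quotients, read off in order.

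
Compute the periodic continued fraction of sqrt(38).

[6; (6, 12)]

Write x_i = (sqrt(38) + m_i)/d_i with (m_0, d_0) = (0, 1). a_0 = floor(sqrt(38)) = 6, since 6^2 = 36 <= 38 < 49 = 7^2.
Iterate m_{i+1} = d_i*a_i - m_i, d_{i+1} = (38 - m_{i+1}^2)/d_i, a_{i+1} = floor((a_0 + m_{i+1})/d_{i+1}):
  m_1 = 1*6 - 0 = 6, d_1 = (38 - 6^2)/1 = 2/1 = 2, a_1 = floor((6 + 6)/2) = 6.
  m_2 = 2*6 - 6 = 6, d_2 = (38 - 6^2)/2 = 2/2 = 1, a_2 = floor((6 + 6)/1) = 12.
  m_3 = 1*12 - 6 = 6, d_3 = (38 - 6^2)/1 = 2/1 = 2: (m_3, d_3) = (m_1, d_1) = (6, 2), so from here the quotients repeat a_1, a_2; the period length is 2.
Hence the expansion of sqrt(38) is a_0 = 6 followed by the repeating block 6, 12 (period 2).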